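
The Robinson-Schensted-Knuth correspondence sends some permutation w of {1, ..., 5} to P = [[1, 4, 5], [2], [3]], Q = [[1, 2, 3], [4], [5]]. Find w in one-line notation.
Reverse the RSK construction: for i from n down to 1, find the cell of Q containing i, remove the entry at that cell from P, and reverse-bump it up through P; the value ejected from row 1 is w(i).

Step i=5: Q has 5 at row 3, column 1; remove 3 from row 3 of P and reverse-bump: 3 enters row 2 and ejects 2; 2 enters row 1 and ejects 1. So w(5) = 1. P is now [[2, 4, 5], [3]].
Step i=4: Q has 4 at row 2, column 1; remove 3 from row 2 of P and reverse-bump: 3 enters row 1 and ejects 2. So w(4) = 2. P is now [[3, 4, 5]].
Step i=3: Q has 3 at row 1, column 3; remove that cell from P, ejecting 5. So w(3) = 5. P is now [[3, 4]].
Step i=2: Q has 2 at row 1, column 2; remove that cell from P, ejecting 4. So w(2) = 4. P is now [[3]].
Step i=1: Q has 1 at row 1, column 1; remove that cell from P, ejecting 3. So w(1) = 3. P is now [].

So w = 3 4 5 2 1.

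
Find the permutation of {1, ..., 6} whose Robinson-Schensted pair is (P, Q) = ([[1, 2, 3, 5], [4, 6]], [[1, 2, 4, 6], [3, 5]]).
Reverse the RSK construction: for i from n down to 1, find the cell of Q containing i, remove the entry at that cell from P, and reverse-bump it up through P; the value ejected from row 1 is w(i).

Step i=6: Q has 6 at row 1, column 4; remove that cell from P, ejecting 5. So w(6) = 5. P is now [[1, 2, 3], [4, 6]].
Step i=5: Q has 5 at row 2, column 2; remove 6 from row 2 of P and reverse-bump: 6 enters row 1 and ejects 3. So w(5) = 3. P is now [[1, 2, 6], [4]].
Step i=4: Q has 4 at row 1, column 3; remove that cell from P, ejecting 6. So w(4) = 6. P is now [[1, 2], [4]].
Step i=3: Q has 3 at row 2, column 1; remove 4 from row 2 of P and reverse-bump: 4 enters row 1 and ejects 2. So w(3) = 2. P is now [[1, 4]].
Step i=2: Q has 2 at row 1, column 2; remove that cell from P, ejecting 4. So w(2) = 4. P is now [[1]].
Step i=1: Q has 1 at row 1, column 1; remove that cell from P, ejecting 1. So w(1) = 1. P is now [].

So w = 1 4 2 6 3 5.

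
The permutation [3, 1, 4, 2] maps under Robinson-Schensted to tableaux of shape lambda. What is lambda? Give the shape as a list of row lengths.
[2, 2]

Row-insert each entry into an empty tableau.

After inserting 3: P = [[3]].
After inserting 1: P = [[1], [3]].
After inserting 4: P = [[1, 4], [3]].
After inserting 2: P = [[1, 2], [3, 4]].

The final insertion tableau P = [[1, 2], [3, 4]] has shape [2, 2].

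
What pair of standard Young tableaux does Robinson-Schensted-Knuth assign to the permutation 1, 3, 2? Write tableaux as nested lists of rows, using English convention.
P = [[1, 2], [3]], Q = [[1, 2], [3]]

Insert each entry of the permutation into P by Schensted row insertion, recording in Q the position of each new cell.

After inserting 1: P = [[1]].
After inserting 3: P = [[1, 3]].
After inserting 2: P = [[1, 2], [3]].

So P = [[1, 2], [3]], Q = [[1, 2], [3]].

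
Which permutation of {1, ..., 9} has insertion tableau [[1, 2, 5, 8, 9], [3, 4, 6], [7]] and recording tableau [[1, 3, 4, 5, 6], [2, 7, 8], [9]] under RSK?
3 1 4 7 8 9 2 6 5

Reverse the RSK construction: for i from n down to 1, find the cell of Q containing i, remove the entry at that cell from P, and reverse-bump it up through P; the value ejected from row 1 is w(i).

Step i=9: Q has 9 at row 3, column 1; remove 7 from row 3 of P and reverse-bump: 7 enters row 2 and ejects 6; 6 enters row 1 and ejects 5. So w(9) = 5. P is now [[1, 2, 6, 8, 9], [3, 4, 7]].
Step i=8: Q has 8 at row 2, column 3; remove 7 from row 2 of P and reverse-bump: 7 enters row 1 and ejects 6. So w(8) = 6. P is now [[1, 2, 7, 8, 9], [3, 4]].
Step i=7: Q has 7 at row 2, column 2; remove 4 from row 2 of P and reverse-bump: 4 enters row 1 and ejects 2. So w(7) = 2. P is now [[1, 4, 7, 8, 9], [3]].
Step i=6: Q has 6 at row 1, column 5; remove that cell from P, ejecting 9. So w(6) = 9. P is now [[1, 4, 7, 8], [3]].
Step i=5: Q has 5 at row 1, column 4; remove that cell from P, ejecting 8. So w(5) = 8. P is now [[1, 4, 7], [3]].
Step i=4: Q has 4 at row 1, column 3; remove that cell from P, ejecting 7. So w(4) = 7. P is now [[1, 4], [3]].
Step i=3: Q has 3 at row 1, column 2; remove that cell from P, ejecting 4. So w(3) = 4. P is now [[1], [3]].
Step i=2: Q has 2 at row 2, column 1; remove 3 from row 2 of P and reverse-bump: 3 enters row 1 and ejects 1. So w(2) = 1. P is now [[3]].
Step i=1: Q has 1 at row 1, column 1; remove that cell from P, ejecting 3. So w(1) = 3. P is now [].

So w = 3 1 4 7 8 9 2 6 5.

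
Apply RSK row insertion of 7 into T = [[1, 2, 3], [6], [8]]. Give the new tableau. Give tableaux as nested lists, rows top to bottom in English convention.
7 is larger than every entry of row 1, so it is appended to row 1. The new tableau is [[1, 2, 3, 7], [6], [8]].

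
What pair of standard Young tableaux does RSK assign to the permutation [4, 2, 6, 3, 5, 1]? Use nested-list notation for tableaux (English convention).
Insert each entry of the permutation into P by Schensted row insertion, recording in Q the position of each new cell.

Insert 4: appended to row 1. P = [[4]], Q = [[1]].
Insert 2: 2 bumps 4 from row 1; 4 starts row 2. P = [[2], [4]], Q = [[1], [2]].
Insert 6: appended to row 1. P = [[2, 6], [4]], Q = [[1, 3], [2]].
Insert 3: 3 bumps 6 from row 1; 6 appends to row 2. P = [[2, 3], [4, 6]], Q = [[1, 3], [2, 4]].
Insert 5: appended to row 1. P = [[2, 3, 5], [4, 6]], Q = [[1, 3, 5], [2, 4]].
Insert 1: 1 bumps 2 from row 1; 2 bumps 4 from row 2; 4 starts row 3. P = [[1, 3, 5], [2, 6], [4]], Q = [[1, 3, 5], [2, 4], [6]].

So P = [[1, 3, 5], [2, 6], [4]], Q = [[1, 3, 5], [2, 4], [6]].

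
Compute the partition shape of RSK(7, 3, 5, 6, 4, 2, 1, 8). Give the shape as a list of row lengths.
Row-insert each entry into an empty tableau.

After inserting 7: P = [[7]].
After inserting 3: P = [[3], [7]].
After inserting 5: P = [[3, 5], [7]].
After inserting 6: P = [[3, 5, 6], [7]].
After inserting 4: P = [[3, 4, 6], [5], [7]].
After inserting 2: P = [[2, 4, 6], [3], [5], [7]].
After inserting 1: P = [[1, 4, 6], [2], [3], [5], [7]].
After inserting 8: P = [[1, 4, 6, 8], [2], [3], [5], [7]].

The final insertion tableau P = [[1, 4, 6, 8], [2], [3], [5], [7]] has shape [4, 1, 1, 1, 1].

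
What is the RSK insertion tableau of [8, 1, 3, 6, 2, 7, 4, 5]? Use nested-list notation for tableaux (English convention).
P = [[1, 2, 4, 5], [3, 6, 7], [8]]

Insert 8: appended to row 1. P = [[8]].
Insert 1: 1 bumps 8 from row 1; 8 starts row 2. P = [[1], [8]].
Insert 3: appended to row 1. P = [[1, 3], [8]].
Insert 6: appended to row 1. P = [[1, 3, 6], [8]].
Insert 2: 2 bumps 3 from row 1; 3 bumps 8 from row 2; 8 starts row 3. P = [[1, 2, 6], [3], [8]].
Insert 7: appended to row 1. P = [[1, 2, 6, 7], [3], [8]].
Insert 4: 4 bumps 6 from row 1; 6 appends to row 2. P = [[1, 2, 4, 7], [3, 6], [8]].
Insert 5: 5 bumps 7 from row 1; 7 appends to row 2. P = [[1, 2, 4, 5], [3, 6, 7], [8]].

So P = [[1, 2, 4, 5], [3, 6, 7], [8]].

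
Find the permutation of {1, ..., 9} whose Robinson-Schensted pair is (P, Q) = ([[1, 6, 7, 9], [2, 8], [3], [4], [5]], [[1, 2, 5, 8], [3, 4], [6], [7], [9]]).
5 8 4 6 7 3 2 9 1

Reverse the RSK construction: for i from n down to 1, find the cell of Q containing i, remove the entry at that cell from P, and reverse-bump it up through P; the value ejected from row 1 is w(i).

Step i=9: Q has 9 at row 5, column 1; remove 5 from row 5 of P and reverse-bump: 5 enters row 4 and ejects 4; 4 enters row 3 and ejects 3; 3 enters row 2 and ejects 2; 2 enters row 1 and ejects 1. So w(9) = 1. P is now [[2, 6, 7, 9], [3, 8], [4], [5]].
Step i=8: Q has 8 at row 1, column 4; remove that cell from P, ejecting 9. So w(8) = 9. P is now [[2, 6, 7], [3, 8], [4], [5]].
Step i=7: Q has 7 at row 4, column 1; remove 5 from row 4 of P and reverse-bump: 5 enters row 3 and ejects 4; 4 enters row 2 and ejects 3; 3 enters row 1 and ejects 2. So w(7) = 2. P is now [[3, 6, 7], [4, 8], [5]].
Step i=6: Q has 6 at row 3, column 1; remove 5 from row 3 of P and reverse-bump: 5 enters row 2 and ejects 4; 4 enters row 1 and ejects 3. So w(6) = 3. P is now [[4, 6, 7], [5, 8]].
Step i=5: Q has 5 at row 1, column 3; remove that cell from P, ejecting 7. So w(5) = 7. P is now [[4, 6], [5, 8]].
Step i=4: Q has 4 at row 2, column 2; remove 8 from row 2 of P and reverse-bump: 8 enters row 1 and ejects 6. So w(4) = 6. P is now [[4, 8], [5]].
Step i=3: Q has 3 at row 2, column 1; remove 5 from row 2 of P and reverse-bump: 5 enters row 1 and ejects 4. So w(3) = 4. P is now [[5, 8]].
Step i=2: Q has 2 at row 1, column 2; remove that cell from P, ejecting 8. So w(2) = 8. P is now [[5]].
Step i=1: Q has 1 at row 1, column 1; remove that cell from P, ejecting 5. So w(1) = 5. P is now [].

So w = 5 8 4 6 7 3 2 9 1.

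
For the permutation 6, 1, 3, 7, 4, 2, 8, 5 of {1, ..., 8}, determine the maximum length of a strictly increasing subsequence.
4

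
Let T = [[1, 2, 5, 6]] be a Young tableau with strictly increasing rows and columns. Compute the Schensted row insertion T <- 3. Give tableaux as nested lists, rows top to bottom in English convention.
[[1, 2, 3, 6], [5]]

In row 1, 3 replaces 5 (the leftmost entry greater than 3); 5 is bumped to row 2. 5 starts a new row 2. The new tableau is [[1, 2, 3, 6], [5]].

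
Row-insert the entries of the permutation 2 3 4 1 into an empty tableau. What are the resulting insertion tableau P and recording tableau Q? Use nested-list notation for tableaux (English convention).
P = [[1, 3, 4], [2]], Q = [[1, 2, 3], [4]]

Insert each entry of the permutation into P by Schensted row insertion, recording in Q the position of each new cell.

Insert 2: appended to row 1. P = [[2]], Q = [[1]].
Insert 3: appended to row 1. P = [[2, 3]], Q = [[1, 2]].
Insert 4: appended to row 1. P = [[2, 3, 4]], Q = [[1, 2, 3]].
Insert 1: 1 bumps 2 from row 1; 2 starts row 2. P = [[1, 3, 4], [2]], Q = [[1, 2, 3], [4]].

So P = [[1, 3, 4], [2]], Q = [[1, 2, 3], [4]].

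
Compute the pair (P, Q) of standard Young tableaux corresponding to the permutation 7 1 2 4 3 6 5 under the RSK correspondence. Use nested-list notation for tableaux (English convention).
P = [[1, 2, 3, 5], [4, 6], [7]], Q = [[1, 3, 4, 6], [2, 7], [5]]

Insert each entry of the permutation into P by Schensted row insertion, recording in Q the position of each new cell.

Insert 7: appended to row 1. P = [[7]].
Insert 1: 1 bumps 7 from row 1; 7 starts row 2. P = [[1], [7]].
Insert 2: appended to row 1. P = [[1, 2], [7]].
Insert 4: appended to row 1. P = [[1, 2, 4], [7]].
Insert 3: 3 bumps 4 from row 1; 4 bumps 7 from row 2; 7 starts row 3. P = [[1, 2, 3], [4], [7]].
Insert 6: appended to row 1. P = [[1, 2, 3, 6], [4], [7]].
Insert 5: 5 bumps 6 from row 1; 6 appends to row 2. P = [[1, 2, 3, 5], [4, 6], [7]].

So P = [[1, 2, 3, 5], [4, 6], [7]], Q = [[1, 3, 4, 6], [2, 7], [5]].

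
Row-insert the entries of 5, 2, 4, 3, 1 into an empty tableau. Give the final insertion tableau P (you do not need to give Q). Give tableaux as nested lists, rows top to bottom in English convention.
P = [[1, 3], [2], [4], [5]]

Insert 5: appended to row 1. P = [[5]].
Insert 2: 2 bumps 5 from row 1; 5 starts row 2. P = [[2], [5]].
Insert 4: appended to row 1. P = [[2, 4], [5]].
Insert 3: 3 bumps 4 from row 1; 4 bumps 5 from row 2; 5 starts row 3. P = [[2, 3], [4], [5]].
Insert 1: 1 bumps 2 from row 1; 2 bumps 4 from row 2; 4 bumps 5 from row 3; 5 starts row 4. P = [[1, 3], [2], [4], [5]].

So P = [[1, 3], [2], [4], [5]].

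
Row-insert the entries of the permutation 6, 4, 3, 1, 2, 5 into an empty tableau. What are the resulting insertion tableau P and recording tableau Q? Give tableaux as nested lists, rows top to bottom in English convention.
Insert each entry of the permutation into P by Schensted row insertion, recording in Q the position of each new cell.

Insert 6: appended to row 1. P = [[6]].
Insert 4: 4 bumps 6 from row 1; 6 starts row 2. P = [[4], [6]].
Insert 3: 3 bumps 4 from row 1; 4 bumps 6 from row 2; 6 starts row 3. P = [[3], [4], [6]].
Insert 1: 1 bumps 3 from row 1; 3 bumps 4 from row 2; 4 bumps 6 from row 3; 6 starts row 4. P = [[1], [3], [4], [6]].
Insert 2: appended to row 1. P = [[1, 2], [3], [4], [6]].
Insert 5: appended to row 1. P = [[1, 2, 5], [3], [4], [6]].

So P = [[1, 2, 5], [3], [4], [6]], Q = [[1, 5, 6], [2], [3], [4]].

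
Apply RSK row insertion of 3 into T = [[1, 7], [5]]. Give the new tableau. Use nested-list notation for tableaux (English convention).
[[1, 3], [5, 7]]

In row 1, 3 replaces 7 (the leftmost entry greater than 3); 7 is bumped to row 2. 7 is appended to row 2. The new tableau is [[1, 3], [5, 7]].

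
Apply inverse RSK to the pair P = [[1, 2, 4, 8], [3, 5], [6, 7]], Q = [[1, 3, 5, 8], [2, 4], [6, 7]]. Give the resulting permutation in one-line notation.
Reverse the RSK construction: for i from n down to 1, find the cell of Q containing i, remove the entry at that cell from P, and reverse-bump it up through P; the value ejected from row 1 is w(i).

Step i=8: Q has 8 at row 1, column 4; remove that cell from P, ejecting 8. So w(8) = 8. P is now [[1, 2, 4], [3, 5], [6, 7]].
Step i=7: Q has 7 at row 3, column 2; remove 7 from row 3 of P and reverse-bump: 7 enters row 2 and ejects 5; 5 enters row 1 and ejects 4. So w(7) = 4. P is now [[1, 2, 5], [3, 7], [6]].
Step i=6: Q has 6 at row 3, column 1; remove 6 from row 3 of P and reverse-bump: 6 enters row 2 and ejects 3; 3 enters row 1 and ejects 2. So w(6) = 2. P is now [[1, 3, 5], [6, 7]].
Step i=5: Q has 5 at row 1, column 3; remove that cell from P, ejecting 5. So w(5) = 5. P is now [[1, 3], [6, 7]].
Step i=4: Q has 4 at row 2, column 2; remove 7 from row 2 of P and reverse-bump: 7 enters row 1 and ejects 3. So w(4) = 3. P is now [[1, 7], [6]].
Step i=3: Q has 3 at row 1, column 2; remove that cell from P, ejecting 7. So w(3) = 7. P is now [[1], [6]].
Step i=2: Q has 2 at row 2, column 1; remove 6 from row 2 of P and reverse-bump: 6 enters row 1 and ejects 1. So w(2) = 1. P is now [[6]].
Step i=1: Q has 1 at row 1, column 1; remove that cell from P, ejecting 6. So w(1) = 6. P is now [].

So w = 6 1 7 3 5 2 4 8.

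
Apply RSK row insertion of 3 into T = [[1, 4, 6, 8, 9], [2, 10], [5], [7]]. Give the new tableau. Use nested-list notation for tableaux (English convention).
In row 1, 3 replaces 4 (the leftmost entry greater than 3); 4 is bumped to row 2. In row 2, 4 replaces 10 (the leftmost entry greater than 4); 10 is bumped to row 3. 10 is appended to row 3. The new tableau is [[1, 3, 6, 8, 9], [2, 4], [5, 10], [7]].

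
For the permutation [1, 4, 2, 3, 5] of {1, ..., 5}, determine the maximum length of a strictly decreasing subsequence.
2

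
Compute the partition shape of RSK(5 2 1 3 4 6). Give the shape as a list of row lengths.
Row-insert each entry into an empty tableau.

After inserting 5: P = [[5]].
After inserting 2: P = [[2], [5]].
After inserting 1: P = [[1], [2], [5]].
After inserting 3: P = [[1, 3], [2], [5]].
After inserting 4: P = [[1, 3, 4], [2], [5]].
After inserting 6: P = [[1, 3, 4, 6], [2], [5]].

The final insertion tableau P = [[1, 3, 4, 6], [2], [5]] has shape [4, 1, 1].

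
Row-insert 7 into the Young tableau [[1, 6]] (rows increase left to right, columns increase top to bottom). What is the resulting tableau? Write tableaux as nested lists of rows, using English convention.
7 is larger than every entry of row 1, so it is appended to row 1. The new tableau is [[1, 6, 7]].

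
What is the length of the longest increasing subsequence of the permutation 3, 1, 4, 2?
2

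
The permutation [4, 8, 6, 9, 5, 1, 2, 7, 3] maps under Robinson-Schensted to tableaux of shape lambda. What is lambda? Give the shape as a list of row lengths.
[3, 3, 2, 1]

Row-insert each entry into an empty tableau.

After inserting 4: P = [[4]].
After inserting 8: P = [[4, 8]].
After inserting 6: P = [[4, 6], [8]].
After inserting 9: P = [[4, 6, 9], [8]].
After inserting 5: P = [[4, 5, 9], [6], [8]].
After inserting 1: P = [[1, 5, 9], [4], [6], [8]].
After inserting 2: P = [[1, 2, 9], [4, 5], [6], [8]].
After inserting 7: P = [[1, 2, 7], [4, 5, 9], [6], [8]].
After inserting 3: P = [[1, 2, 3], [4, 5, 7], [6, 9], [8]].

The final insertion tableau P = [[1, 2, 3], [4, 5, 7], [6, 9], [8]] has shape [3, 3, 2, 1].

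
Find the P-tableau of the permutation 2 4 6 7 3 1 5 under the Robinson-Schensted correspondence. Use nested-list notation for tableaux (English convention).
Insert 2: appended to row 1. P = [[2]].
Insert 4: appended to row 1. P = [[2, 4]].
Insert 6: appended to row 1. P = [[2, 4, 6]].
Insert 7: appended to row 1. P = [[2, 4, 6, 7]].
Insert 3: 3 bumps 4 from row 1; 4 starts row 2. P = [[2, 3, 6, 7], [4]].
Insert 1: 1 bumps 2 from row 1; 2 bumps 4 from row 2; 4 starts row 3. P = [[1, 3, 6, 7], [2], [4]].
Insert 5: 5 bumps 6 from row 1; 6 appends to row 2. P = [[1, 3, 5, 7], [2, 6], [4]].

So P = [[1, 3, 5, 7], [2, 6], [4]].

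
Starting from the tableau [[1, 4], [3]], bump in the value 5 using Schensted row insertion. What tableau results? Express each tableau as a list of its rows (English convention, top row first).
[[1, 4, 5], [3]]

5 is larger than every entry of row 1, so it is appended to row 1. The new tableau is [[1, 4, 5], [3]].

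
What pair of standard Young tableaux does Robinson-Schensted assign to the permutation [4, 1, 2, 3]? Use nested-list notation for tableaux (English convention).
Insert each entry of the permutation into P by Schensted row insertion, recording in Q the position of each new cell.

Insert 4: appended to row 1. P = [[4]].
Insert 1: 1 bumps 4 from row 1; 4 starts row 2. P = [[1], [4]].
Insert 2: appended to row 1. P = [[1, 2], [4]].
Insert 3: appended to row 1. P = [[1, 2, 3], [4]].

So P = [[1, 2, 3], [4]], Q = [[1, 3, 4], [2]].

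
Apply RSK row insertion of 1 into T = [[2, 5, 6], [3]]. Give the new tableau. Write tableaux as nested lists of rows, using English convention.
[[1, 5, 6], [2], [3]]

In row 1, 1 replaces 2 (the leftmost entry greater than 1); 2 is bumped to row 2. In row 2, 2 replaces 3 (the leftmost entry greater than 2); 3 is bumped to row 3. 3 starts a new row 3. The new tableau is [[1, 5, 6], [2], [3]].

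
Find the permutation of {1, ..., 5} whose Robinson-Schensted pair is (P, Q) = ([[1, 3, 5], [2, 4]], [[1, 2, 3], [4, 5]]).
Reverse the RSK construction: for i from n down to 1, find the cell of Q containing i, remove the entry at that cell from P, and reverse-bump it up through P; the value ejected from row 1 is w(i).

Step i=5: Q has 5 at row 2, column 2; remove 4 from row 2 of P and reverse-bump: 4 enters row 1 and ejects 3. So w(5) = 3. P is now [[1, 4, 5], [2]].
Step i=4: Q has 4 at row 2, column 1; remove 2 from row 2 of P and reverse-bump: 2 enters row 1 and ejects 1. So w(4) = 1. P is now [[2, 4, 5]].
Step i=3: Q has 3 at row 1, column 3; remove that cell from P, ejecting 5. So w(3) = 5. P is now [[2, 4]].
Step i=2: Q has 2 at row 1, column 2; remove that cell from P, ejecting 4. So w(2) = 4. P is now [[2]].
Step i=1: Q has 1 at row 1, column 1; remove that cell from P, ejecting 2. So w(1) = 2. P is now [].

So w = 2 4 5 1 3.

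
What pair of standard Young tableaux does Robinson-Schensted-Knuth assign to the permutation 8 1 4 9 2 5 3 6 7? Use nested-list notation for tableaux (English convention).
P = [[1, 2, 3, 6, 7], [4, 5], [8, 9]], Q = [[1, 3, 4, 8, 9], [2, 6], [5, 7]]

Insert each entry of the permutation into P by Schensted row insertion, recording in Q the position of each new cell.

After inserting 8: P = [[8]].
After inserting 1: P = [[1], [8]].
After inserting 4: P = [[1, 4], [8]].
After inserting 9: P = [[1, 4, 9], [8]].
After inserting 2: P = [[1, 2, 9], [4], [8]].
After inserting 5: P = [[1, 2, 5], [4, 9], [8]].
After inserting 3: P = [[1, 2, 3], [4, 5], [8, 9]].
After inserting 6: P = [[1, 2, 3, 6], [4, 5], [8, 9]].
After inserting 7: P = [[1, 2, 3, 6, 7], [4, 5], [8, 9]].

So P = [[1, 2, 3, 6, 7], [4, 5], [8, 9]], Q = [[1, 3, 4, 8, 9], [2, 6], [5, 7]].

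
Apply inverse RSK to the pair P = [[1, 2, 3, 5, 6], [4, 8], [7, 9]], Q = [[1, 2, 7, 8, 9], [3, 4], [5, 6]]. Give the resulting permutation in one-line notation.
Reverse the RSK construction: for i from n down to 1, find the cell of Q containing i, remove the entry at that cell from P, and reverse-bump it up through P; the value ejected from row 1 is w(i).

Step i=9: Q has 9 at row 1, column 5; remove that cell from P, ejecting 6. So w(9) = 6. P is now [[1, 2, 3, 5], [4, 8], [7, 9]].
Step i=8: Q has 8 at row 1, column 4; remove that cell from P, ejecting 5. So w(8) = 5. P is now [[1, 2, 3], [4, 8], [7, 9]].
Step i=7: Q has 7 at row 1, column 3; remove that cell from P, ejecting 3. So w(7) = 3. P is now [[1, 2], [4, 8], [7, 9]].
Step i=6: Q has 6 at row 3, column 2; remove 9 from row 3 of P and reverse-bump: 9 enters row 2 and ejects 8; 8 enters row 1 and ejects 2. So w(6) = 2. P is now [[1, 8], [4, 9], [7]].
Step i=5: Q has 5 at row 3, column 1; remove 7 from row 3 of P and reverse-bump: 7 enters row 2 and ejects 4; 4 enters row 1 and ejects 1. So w(5) = 1. P is now [[4, 8], [7, 9]].
Step i=4: Q has 4 at row 2, column 2; remove 9 from row 2 of P and reverse-bump: 9 enters row 1 and ejects 8. So w(4) = 8. P is now [[4, 9], [7]].
Step i=3: Q has 3 at row 2, column 1; remove 7 from row 2 of P and reverse-bump: 7 enters row 1 and ejects 4. So w(3) = 4. P is now [[7, 9]].
Step i=2: Q has 2 at row 1, column 2; remove that cell from P, ejecting 9. So w(2) = 9. P is now [[7]].
Step i=1: Q has 1 at row 1, column 1; remove that cell from P, ejecting 7. So w(1) = 7. P is now [].

So w = 7 9 4 8 1 2 3 5 6.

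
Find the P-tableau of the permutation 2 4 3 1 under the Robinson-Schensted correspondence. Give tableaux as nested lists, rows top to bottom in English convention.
P = [[1, 3], [2], [4]]

Insert 2: appended to row 1. P = [[2]].
Insert 4: appended to row 1. P = [[2, 4]].
Insert 3: 3 bumps 4 from row 1; 4 starts row 2. P = [[2, 3], [4]].
Insert 1: 1 bumps 2 from row 1; 2 bumps 4 from row 2; 4 starts row 3. P = [[1, 3], [2], [4]].

So P = [[1, 3], [2], [4]].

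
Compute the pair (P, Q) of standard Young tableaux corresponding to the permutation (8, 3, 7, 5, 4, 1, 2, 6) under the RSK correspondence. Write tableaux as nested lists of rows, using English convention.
Insert each entry of the permutation into P by Schensted row insertion, recording in Q the position of each new cell.

Insert 8: appended to row 1. P = [[8]].
Insert 3: 3 bumps 8 from row 1; 8 starts row 2. P = [[3], [8]].
Insert 7: appended to row 1. P = [[3, 7], [8]].
Insert 5: 5 bumps 7 from row 1; 7 bumps 8 from row 2; 8 starts row 3. P = [[3, 5], [7], [8]].
Insert 4: 4 bumps 5 from row 1; 5 bumps 7 from row 2; 7 bumps 8 from row 3; 8 starts row 4. P = [[3, 4], [5], [7], [8]].
Insert 1: 1 bumps 3 from row 1; 3 bumps 5 from row 2; 5 bumps 7 from row 3; 7 bumps 8 from row 4; 8 starts row 5. P = [[1, 4], [3], [5], [7], [8]].
Insert 2: 2 bumps 4 from row 1; 4 appends to row 2. P = [[1, 2], [3, 4], [5], [7], [8]].
Insert 6: appended to row 1. P = [[1, 2, 6], [3, 4], [5], [7], [8]].

So P = [[1, 2, 6], [3, 4], [5], [7], [8]], Q = [[1, 3, 8], [2, 7], [4], [5], [6]].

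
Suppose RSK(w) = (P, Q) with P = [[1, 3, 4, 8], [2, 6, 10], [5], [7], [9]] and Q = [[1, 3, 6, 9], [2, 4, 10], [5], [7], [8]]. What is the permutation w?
5 2 9 7 3 6 4 1 10 8

Reverse the RSK construction: for i from n down to 1, find the cell of Q containing i, remove the entry at that cell from P, and reverse-bump it up through P; the value ejected from row 1 is w(i).

Step i=10: Q has 10 at row 2, column 3; remove 10 from row 2 of P and reverse-bump: 10 enters row 1 and ejects 8. So w(10) = 8. P is now [[1, 3, 4, 10], [2, 6], [5], [7], [9]].
Step i=9: Q has 9 at row 1, column 4; remove that cell from P, ejecting 10. So w(9) = 10. P is now [[1, 3, 4], [2, 6], [5], [7], [9]].
Step i=8: Q has 8 at row 5, column 1; remove 9 from row 5 of P and reverse-bump: 9 enters row 4 and ejects 7; 7 enters row 3 and ejects 5; 5 enters row 2 and ejects 2; 2 enters row 1 and ejects 1. So w(8) = 1. P is now [[2, 3, 4], [5, 6], [7], [9]].
Step i=7: Q has 7 at row 4, column 1; remove 9 from row 4 of P and reverse-bump: 9 enters row 3 and ejects 7; 7 enters row 2 and ejects 6; 6 enters row 1 and ejects 4. So w(7) = 4. P is now [[2, 3, 6], [5, 7], [9]].
Step i=6: Q has 6 at row 1, column 3; remove that cell from P, ejecting 6. So w(6) = 6. P is now [[2, 3], [5, 7], [9]].
Step i=5: Q has 5 at row 3, column 1; remove 9 from row 3 of P and reverse-bump: 9 enters row 2 and ejects 7; 7 enters row 1 and ejects 3. So w(5) = 3. P is now [[2, 7], [5, 9]].
Step i=4: Q has 4 at row 2, column 2; remove 9 from row 2 of P and reverse-bump: 9 enters row 1 and ejects 7. So w(4) = 7. P is now [[2, 9], [5]].
Step i=3: Q has 3 at row 1, column 2; remove that cell from P, ejecting 9. So w(3) = 9. P is now [[2], [5]].
Step i=2: Q has 2 at row 2, column 1; remove 5 from row 2 of P and reverse-bump: 5 enters row 1 and ejects 2. So w(2) = 2. P is now [[5]].
Step i=1: Q has 1 at row 1, column 1; remove that cell from P, ejecting 5. So w(1) = 5. P is now [].

So w = 5 2 9 7 3 6 4 1 10 8.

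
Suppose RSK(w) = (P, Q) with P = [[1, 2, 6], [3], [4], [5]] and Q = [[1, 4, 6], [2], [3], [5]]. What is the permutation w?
Reverse the RSK construction: for i from n down to 1, find the cell of Q containing i, remove the entry at that cell from P, and reverse-bump it up through P; the value ejected from row 1 is w(i).

Step i=6: Q has 6 at row 1, column 3; remove that cell from P, ejecting 6. So w(6) = 6. P is now [[1, 2], [3], [4], [5]].
Step i=5: Q has 5 at row 4, column 1; remove 5 from row 4 of P and reverse-bump: 5 enters row 3 and ejects 4; 4 enters row 2 and ejects 3; 3 enters row 1 and ejects 2. So w(5) = 2. P is now [[1, 3], [4], [5]].
Step i=4: Q has 4 at row 1, column 2; remove that cell from P, ejecting 3. So w(4) = 3. P is now [[1], [4], [5]].
Step i=3: Q has 3 at row 3, column 1; remove 5 from row 3 of P and reverse-bump: 5 enters row 2 and ejects 4; 4 enters row 1 and ejects 1. So w(3) = 1. P is now [[4], [5]].
Step i=2: Q has 2 at row 2, column 1; remove 5 from row 2 of P and reverse-bump: 5 enters row 1 and ejects 4. So w(2) = 4. P is now [[5]].
Step i=1: Q has 1 at row 1, column 1; remove that cell from P, ejecting 5. So w(1) = 5. P is now [].

So w = 5 4 1 3 2 6.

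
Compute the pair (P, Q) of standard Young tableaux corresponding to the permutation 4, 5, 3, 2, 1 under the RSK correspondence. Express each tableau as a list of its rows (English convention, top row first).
P = [[1, 5], [2], [3], [4]], Q = [[1, 2], [3], [4], [5]]

Insert each entry of the permutation into P by Schensted row insertion, recording in Q the position of each new cell.

Insert 4: appended to row 1. P = [[4]], Q = [[1]].
Insert 5: appended to row 1. P = [[4, 5]], Q = [[1, 2]].
Insert 3: 3 bumps 4 from row 1; 4 starts row 2. P = [[3, 5], [4]], Q = [[1, 2], [3]].
Insert 2: 2 bumps 3 from row 1; 3 bumps 4 from row 2; 4 starts row 3. P = [[2, 5], [3], [4]], Q = [[1, 2], [3], [4]].
Insert 1: 1 bumps 2 from row 1; 2 bumps 3 from row 2; 3 bumps 4 from row 3; 4 starts row 4. P = [[1, 5], [2], [3], [4]], Q = [[1, 2], [3], [4], [5]].

So P = [[1, 5], [2], [3], [4]], Q = [[1, 2], [3], [4], [5]].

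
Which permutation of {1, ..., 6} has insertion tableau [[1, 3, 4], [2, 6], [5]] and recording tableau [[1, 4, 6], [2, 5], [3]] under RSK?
Reverse the RSK construction: for i from n down to 1, find the cell of Q containing i, remove the entry at that cell from P, and reverse-bump it up through P; the value ejected from row 1 is w(i).

Step i=6: Q has 6 at row 1, column 3; remove that cell from P, ejecting 4. So w(6) = 4. P is now [[1, 3], [2, 6], [5]].
Step i=5: Q has 5 at row 2, column 2; remove 6 from row 2 of P and reverse-bump: 6 enters row 1 and ejects 3. So w(5) = 3. P is now [[1, 6], [2], [5]].
Step i=4: Q has 4 at row 1, column 2; remove that cell from P, ejecting 6. So w(4) = 6. P is now [[1], [2], [5]].
Step i=3: Q has 3 at row 3, column 1; remove 5 from row 3 of P and reverse-bump: 5 enters row 2 and ejects 2; 2 enters row 1 and ejects 1. So w(3) = 1. P is now [[2], [5]].
Step i=2: Q has 2 at row 2, column 1; remove 5 from row 2 of P and reverse-bump: 5 enters row 1 and ejects 2. So w(2) = 2. P is now [[5]].
Step i=1: Q has 1 at row 1, column 1; remove that cell from P, ejecting 5. So w(1) = 5. P is now [].

So w = 5 2 1 6 3 4.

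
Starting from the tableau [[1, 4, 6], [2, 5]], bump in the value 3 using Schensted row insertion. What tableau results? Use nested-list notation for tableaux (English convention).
[[1, 3, 6], [2, 4], [5]]

In row 1, 3 replaces 4 (the leftmost entry greater than 3); 4 is bumped to row 2. In row 2, 4 replaces 5 (the leftmost entry greater than 4); 5 is bumped to row 3. 5 starts a new row 3. The new tableau is [[1, 3, 6], [2, 4], [5]].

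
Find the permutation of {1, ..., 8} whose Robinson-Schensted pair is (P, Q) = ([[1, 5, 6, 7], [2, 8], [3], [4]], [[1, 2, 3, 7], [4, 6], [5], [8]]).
Reverse the RSK construction: for i from n down to 1, find the cell of Q containing i, remove the entry at that cell from P, and reverse-bump it up through P; the value ejected from row 1 is w(i).

Step i=8: Q has 8 at row 4, column 1; remove 4 from row 4 of P and reverse-bump: 4 enters row 3 and ejects 3; 3 enters row 2 and ejects 2; 2 enters row 1 and ejects 1. So w(8) = 1. P is now [[2, 5, 6, 7], [3, 8], [4]].
Step i=7: Q has 7 at row 1, column 4; remove that cell from P, ejecting 7. So w(7) = 7. P is now [[2, 5, 6], [3, 8], [4]].
Step i=6: Q has 6 at row 2, column 2; remove 8 from row 2 of P and reverse-bump: 8 enters row 1 and ejects 6. So w(6) = 6. P is now [[2, 5, 8], [3], [4]].
Step i=5: Q has 5 at row 3, column 1; remove 4 from row 3 of P and reverse-bump: 4 enters row 2 and ejects 3; 3 enters row 1 and ejects 2. So w(5) = 2. P is now [[3, 5, 8], [4]].
Step i=4: Q has 4 at row 2, column 1; remove 4 from row 2 of P and reverse-bump: 4 enters row 1 and ejects 3. So w(4) = 3. P is now [[4, 5, 8]].
Step i=3: Q has 3 at row 1, column 3; remove that cell from P, ejecting 8. So w(3) = 8. P is now [[4, 5]].
Step i=2: Q has 2 at row 1, column 2; remove that cell from P, ejecting 5. So w(2) = 5. P is now [[4]].
Step i=1: Q has 1 at row 1, column 1; remove that cell from P, ejecting 4. So w(1) = 4. P is now [].

So w = 4 5 8 3 2 6 7 1.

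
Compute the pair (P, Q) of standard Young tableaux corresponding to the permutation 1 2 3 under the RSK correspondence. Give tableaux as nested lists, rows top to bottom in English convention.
P = [[1, 2, 3]], Q = [[1, 2, 3]]

Insert each entry of the permutation into P by Schensted row insertion, recording in Q the position of each new cell.

Insert 1: appended to row 1. P = [[1]].
Insert 2: appended to row 1. P = [[1, 2]].
Insert 3: appended to row 1. P = [[1, 2, 3]].

So P = [[1, 2, 3]], Q = [[1, 2, 3]].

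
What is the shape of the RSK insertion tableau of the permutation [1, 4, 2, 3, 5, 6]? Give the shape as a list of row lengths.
[5, 1]

RSK row insertion gives P = [[1, 2, 3, 5, 6], [4]], which has shape [5, 1].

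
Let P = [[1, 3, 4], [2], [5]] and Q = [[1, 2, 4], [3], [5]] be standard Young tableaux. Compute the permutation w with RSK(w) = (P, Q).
2 5 3 4 1

Reverse the RSK construction: for i from n down to 1, find the cell of Q containing i, remove the entry at that cell from P, and reverse-bump it up through P; the value ejected from row 1 is w(i).

Step i=5: Q has 5 at row 3, column 1; remove 5 from row 3 of P and reverse-bump: 5 enters row 2 and ejects 2; 2 enters row 1 and ejects 1. So w(5) = 1. P is now [[2, 3, 4], [5]].
Step i=4: Q has 4 at row 1, column 3; remove that cell from P, ejecting 4. So w(4) = 4. P is now [[2, 3], [5]].
Step i=3: Q has 3 at row 2, column 1; remove 5 from row 2 of P and reverse-bump: 5 enters row 1 and ejects 3. So w(3) = 3. P is now [[2, 5]].
Step i=2: Q has 2 at row 1, column 2; remove that cell from P, ejecting 5. So w(2) = 5. P is now [[2]].
Step i=1: Q has 1 at row 1, column 1; remove that cell from P, ejecting 2. So w(1) = 2. P is now [].

So w = 2 5 3 4 1.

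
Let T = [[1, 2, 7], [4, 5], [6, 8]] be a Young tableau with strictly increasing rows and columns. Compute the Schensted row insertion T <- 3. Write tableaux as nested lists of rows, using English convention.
[[1, 2, 3], [4, 5, 7], [6, 8]]

In row 1, 3 replaces 7 (the leftmost entry greater than 3); 7 is bumped to row 2. 7 is appended to row 2. The new tableau is [[1, 2, 3], [4, 5, 7], [6, 8]].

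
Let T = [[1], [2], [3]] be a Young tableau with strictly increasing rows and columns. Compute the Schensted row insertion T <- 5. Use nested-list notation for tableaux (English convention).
[[1, 5], [2], [3]]

5 is larger than every entry of row 1, so it is appended to row 1. The new tableau is [[1, 5], [2], [3]].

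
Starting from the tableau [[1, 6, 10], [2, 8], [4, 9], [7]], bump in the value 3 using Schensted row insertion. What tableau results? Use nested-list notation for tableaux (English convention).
[[1, 3, 10], [2, 6], [4, 8], [7, 9]]

In row 1, 3 replaces 6 (the leftmost entry greater than 3); 6 is bumped to row 2. In row 2, 6 replaces 8 (the leftmost entry greater than 6); 8 is bumped to row 3. In row 3, 8 replaces 9 (the leftmost entry greater than 8); 9 is bumped to row 4. 9 is appended to row 4. The new tableau is [[1, 3, 10], [2, 6], [4, 8], [7, 9]].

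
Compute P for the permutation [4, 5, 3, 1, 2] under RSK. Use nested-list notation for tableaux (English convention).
Insert 4: appended to row 1. P = [[4]].
Insert 5: appended to row 1. P = [[4, 5]].
Insert 3: 3 bumps 4 from row 1; 4 starts row 2. P = [[3, 5], [4]].
Insert 1: 1 bumps 3 from row 1; 3 bumps 4 from row 2; 4 starts row 3. P = [[1, 5], [3], [4]].
Insert 2: 2 bumps 5 from row 1; 5 appends to row 2. P = [[1, 2], [3, 5], [4]].

So P = [[1, 2], [3, 5], [4]].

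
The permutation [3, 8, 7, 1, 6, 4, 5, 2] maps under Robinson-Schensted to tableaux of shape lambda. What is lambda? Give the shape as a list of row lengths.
[3, 2, 1, 1, 1]

Row-insert each entry into an empty tableau.

After inserting 3: P = [[3]].
After inserting 8: P = [[3, 8]].
After inserting 7: P = [[3, 7], [8]].
After inserting 1: P = [[1, 7], [3], [8]].
After inserting 6: P = [[1, 6], [3, 7], [8]].
After inserting 4: P = [[1, 4], [3, 6], [7], [8]].
After inserting 5: P = [[1, 4, 5], [3, 6], [7], [8]].
After inserting 2: P = [[1, 2, 5], [3, 4], [6], [7], [8]].

The final insertion tableau P = [[1, 2, 5], [3, 4], [6], [7], [8]] has shape [3, 2, 1, 1, 1].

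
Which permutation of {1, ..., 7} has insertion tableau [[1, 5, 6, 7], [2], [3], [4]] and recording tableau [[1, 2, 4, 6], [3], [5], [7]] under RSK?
4 5 3 6 2 7 1

Reverse the RSK construction: for i from n down to 1, find the cell of Q containing i, remove the entry at that cell from P, and reverse-bump it up through P; the value ejected from row 1 is w(i).

Step i=7: Q has 7 at row 4, column 1; remove 4 from row 4 of P and reverse-bump: 4 enters row 3 and ejects 3; 3 enters row 2 and ejects 2; 2 enters row 1 and ejects 1. So w(7) = 1. P is now [[2, 5, 6, 7], [3], [4]].
Step i=6: Q has 6 at row 1, column 4; remove that cell from P, ejecting 7. So w(6) = 7. P is now [[2, 5, 6], [3], [4]].
Step i=5: Q has 5 at row 3, column 1; remove 4 from row 3 of P and reverse-bump: 4 enters row 2 and ejects 3; 3 enters row 1 and ejects 2. So w(5) = 2. P is now [[3, 5, 6], [4]].
Step i=4: Q has 4 at row 1, column 3; remove that cell from P, ejecting 6. So w(4) = 6. P is now [[3, 5], [4]].
Step i=3: Q has 3 at row 2, column 1; remove 4 from row 2 of P and reverse-bump: 4 enters row 1 and ejects 3. So w(3) = 3. P is now [[4, 5]].
Step i=2: Q has 2 at row 1, column 2; remove that cell from P, ejecting 5. So w(2) = 5. P is now [[4]].
Step i=1: Q has 1 at row 1, column 1; remove that cell from P, ejecting 4. So w(1) = 4. P is now [].

So w = 4 5 3 6 2 7 1.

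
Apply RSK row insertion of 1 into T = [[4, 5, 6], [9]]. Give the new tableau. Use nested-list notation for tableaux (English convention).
In row 1, 1 replaces 4 (the leftmost entry greater than 1); 4 is bumped to row 2. In row 2, 4 replaces 9 (the leftmost entry greater than 4); 9 is bumped to row 3. 9 starts a new row 3. The new tableau is [[1, 5, 6], [4], [9]].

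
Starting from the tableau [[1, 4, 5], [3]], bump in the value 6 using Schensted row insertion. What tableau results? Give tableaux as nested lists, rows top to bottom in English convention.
[[1, 4, 5, 6], [3]]

6 is larger than every entry of row 1, so it is appended to row 1. The new tableau is [[1, 4, 5, 6], [3]].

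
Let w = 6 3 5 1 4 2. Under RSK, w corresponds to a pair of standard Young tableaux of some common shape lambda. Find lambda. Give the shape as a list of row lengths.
Row-insert each entry into an empty tableau.

After inserting 6: P = [[6]].
After inserting 3: P = [[3], [6]].
After inserting 5: P = [[3, 5], [6]].
After inserting 1: P = [[1, 5], [3], [6]].
After inserting 4: P = [[1, 4], [3, 5], [6]].
After inserting 2: P = [[1, 2], [3, 4], [5], [6]].

The final insertion tableau P = [[1, 2], [3, 4], [5], [6]] has shape [2, 2, 1, 1].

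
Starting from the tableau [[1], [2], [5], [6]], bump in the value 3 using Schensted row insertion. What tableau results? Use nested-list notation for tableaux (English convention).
[[1, 3], [2], [5], [6]]

3 is larger than every entry of row 1, so it is appended to row 1. The new tableau is [[1, 3], [2], [5], [6]].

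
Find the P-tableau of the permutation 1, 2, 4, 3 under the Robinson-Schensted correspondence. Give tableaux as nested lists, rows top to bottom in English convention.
P = [[1, 2, 3], [4]]

After inserting 1: P = [[1]].
After inserting 2: P = [[1, 2]].
After inserting 4: P = [[1, 2, 4]].
After inserting 3: P = [[1, 2, 3], [4]].

So P = [[1, 2, 3], [4]].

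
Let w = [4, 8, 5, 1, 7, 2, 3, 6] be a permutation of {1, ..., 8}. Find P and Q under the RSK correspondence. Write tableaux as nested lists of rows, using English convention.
P = [[1, 2, 3, 6], [4, 5, 7], [8]], Q = [[1, 2, 5, 8], [3, 6, 7], [4]]

Insert each entry of the permutation into P by Schensted row insertion, recording in Q the position of each new cell.

Insert 4: appended to row 1. P = [[4]].
Insert 8: appended to row 1. P = [[4, 8]].
Insert 5: 5 bumps 8 from row 1; 8 starts row 2. P = [[4, 5], [8]].
Insert 1: 1 bumps 4 from row 1; 4 bumps 8 from row 2; 8 starts row 3. P = [[1, 5], [4], [8]].
Insert 7: appended to row 1. P = [[1, 5, 7], [4], [8]].
Insert 2: 2 bumps 5 from row 1; 5 appends to row 2. P = [[1, 2, 7], [4, 5], [8]].
Insert 3: 3 bumps 7 from row 1; 7 appends to row 2. P = [[1, 2, 3], [4, 5, 7], [8]].
Insert 6: appended to row 1. P = [[1, 2, 3, 6], [4, 5, 7], [8]].

So P = [[1, 2, 3, 6], [4, 5, 7], [8]], Q = [[1, 2, 5, 8], [3, 6, 7], [4]].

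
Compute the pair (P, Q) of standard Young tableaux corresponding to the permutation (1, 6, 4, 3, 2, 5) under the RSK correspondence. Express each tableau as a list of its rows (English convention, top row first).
Insert each entry of the permutation into P by Schensted row insertion, recording in Q the position of each new cell.

Insert 1: appended to row 1. P = [[1]], Q = [[1]].
Insert 6: appended to row 1. P = [[1, 6]], Q = [[1, 2]].
Insert 4: 4 bumps 6 from row 1; 6 starts row 2. P = [[1, 4], [6]], Q = [[1, 2], [3]].
Insert 3: 3 bumps 4 from row 1; 4 bumps 6 from row 2; 6 starts row 3. P = [[1, 3], [4], [6]], Q = [[1, 2], [3], [4]].
Insert 2: 2 bumps 3 from row 1; 3 bumps 4 from row 2; 4 bumps 6 from row 3; 6 starts row 4. P = [[1, 2], [3], [4], [6]], Q = [[1, 2], [3], [4], [5]].
Insert 5: appended to row 1. P = [[1, 2, 5], [3], [4], [6]], Q = [[1, 2, 6], [3], [4], [5]].

So P = [[1, 2, 5], [3], [4], [6]], Q = [[1, 2, 6], [3], [4], [5]].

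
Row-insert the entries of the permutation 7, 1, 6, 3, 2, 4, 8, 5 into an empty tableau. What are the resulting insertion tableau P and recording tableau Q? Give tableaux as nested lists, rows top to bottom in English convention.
P = [[1, 2, 4, 5], [3, 8], [6], [7]], Q = [[1, 3, 6, 7], [2, 8], [4], [5]]

Insert each entry of the permutation into P by Schensted row insertion, recording in Q the position of each new cell.

After inserting 7: P = [[7]].
After inserting 1: P = [[1], [7]].
After inserting 6: P = [[1, 6], [7]].
After inserting 3: P = [[1, 3], [6], [7]].
After inserting 2: P = [[1, 2], [3], [6], [7]].
After inserting 4: P = [[1, 2, 4], [3], [6], [7]].
After inserting 8: P = [[1, 2, 4, 8], [3], [6], [7]].
After inserting 5: P = [[1, 2, 4, 5], [3, 8], [6], [7]].

So P = [[1, 2, 4, 5], [3, 8], [6], [7]], Q = [[1, 3, 6, 7], [2, 8], [4], [5]].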